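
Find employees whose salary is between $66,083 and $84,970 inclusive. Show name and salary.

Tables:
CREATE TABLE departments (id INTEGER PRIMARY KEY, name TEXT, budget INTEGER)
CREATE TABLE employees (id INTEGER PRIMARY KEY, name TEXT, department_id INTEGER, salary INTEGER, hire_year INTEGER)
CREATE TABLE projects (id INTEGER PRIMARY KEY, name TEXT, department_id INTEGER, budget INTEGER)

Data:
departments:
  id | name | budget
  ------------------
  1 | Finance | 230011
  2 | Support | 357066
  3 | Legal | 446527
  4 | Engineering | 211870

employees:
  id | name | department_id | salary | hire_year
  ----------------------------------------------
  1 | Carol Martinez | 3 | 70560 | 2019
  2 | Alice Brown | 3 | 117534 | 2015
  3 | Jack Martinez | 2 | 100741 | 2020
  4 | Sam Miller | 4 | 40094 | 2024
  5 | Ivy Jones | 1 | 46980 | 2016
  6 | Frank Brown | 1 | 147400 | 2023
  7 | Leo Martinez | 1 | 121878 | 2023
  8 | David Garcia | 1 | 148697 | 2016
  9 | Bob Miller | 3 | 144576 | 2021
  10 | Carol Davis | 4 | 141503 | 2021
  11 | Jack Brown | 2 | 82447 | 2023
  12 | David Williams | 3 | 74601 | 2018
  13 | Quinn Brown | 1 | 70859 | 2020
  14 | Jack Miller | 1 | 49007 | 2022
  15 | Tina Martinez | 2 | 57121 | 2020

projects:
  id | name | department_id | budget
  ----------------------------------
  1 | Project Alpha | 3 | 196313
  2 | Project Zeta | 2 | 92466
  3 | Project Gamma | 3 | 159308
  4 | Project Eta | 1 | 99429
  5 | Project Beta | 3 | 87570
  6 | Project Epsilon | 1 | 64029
SELECT name, salary FROM employees WHERE salary BETWEEN 66083 AND 84970

Execution result:
name | salary
Carol Martinez | 70560
Jack Brown | 82447
David Williams | 74601
Quinn Brown | 70859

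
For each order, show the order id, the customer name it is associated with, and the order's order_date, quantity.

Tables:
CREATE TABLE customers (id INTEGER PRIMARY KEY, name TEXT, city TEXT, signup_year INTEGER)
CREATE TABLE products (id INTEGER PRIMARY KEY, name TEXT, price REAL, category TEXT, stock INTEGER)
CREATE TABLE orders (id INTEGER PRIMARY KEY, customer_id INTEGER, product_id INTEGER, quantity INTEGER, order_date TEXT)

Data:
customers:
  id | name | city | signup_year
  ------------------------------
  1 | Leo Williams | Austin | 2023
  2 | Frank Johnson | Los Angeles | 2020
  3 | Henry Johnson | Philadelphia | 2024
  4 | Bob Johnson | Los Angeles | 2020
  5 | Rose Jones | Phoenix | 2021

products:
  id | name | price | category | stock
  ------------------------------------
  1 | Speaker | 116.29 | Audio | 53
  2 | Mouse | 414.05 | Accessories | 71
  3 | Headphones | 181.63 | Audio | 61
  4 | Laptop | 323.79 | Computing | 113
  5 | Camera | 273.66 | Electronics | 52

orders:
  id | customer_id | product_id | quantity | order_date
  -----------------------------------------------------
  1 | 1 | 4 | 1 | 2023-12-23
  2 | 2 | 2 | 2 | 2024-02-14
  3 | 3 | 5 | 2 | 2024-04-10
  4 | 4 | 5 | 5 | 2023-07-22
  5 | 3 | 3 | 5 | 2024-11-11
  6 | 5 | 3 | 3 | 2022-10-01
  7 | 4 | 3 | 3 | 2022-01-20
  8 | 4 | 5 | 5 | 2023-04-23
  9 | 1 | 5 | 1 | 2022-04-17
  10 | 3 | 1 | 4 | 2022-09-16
SELECT c.id, p.name AS customer, c.order_date, c.quantity FROM orders c JOIN customers p ON c.customer_id = p.id

Execution result:
id | customer | order_date | quantity
1 | Leo Williams | 2023-12-23 | 1
2 | Frank Johnson | 2024-02-14 | 2
3 | Henry Johnson | 2024-04-10 | 2
4 | Bob Johnson | 2023-07-22 | 5
5 | Henry Johnson | 2024-11-11 | 5
6 | Rose Jones | 2022-10-01 | 3
7 | Bob Johnson | 2022-01-20 | 3
8 | Bob Johnson | 2023-04-23 | 5
9 | Leo Williams | 2022-04-17 | 1
10 | Henry Johnson | 2022-09-16 | 4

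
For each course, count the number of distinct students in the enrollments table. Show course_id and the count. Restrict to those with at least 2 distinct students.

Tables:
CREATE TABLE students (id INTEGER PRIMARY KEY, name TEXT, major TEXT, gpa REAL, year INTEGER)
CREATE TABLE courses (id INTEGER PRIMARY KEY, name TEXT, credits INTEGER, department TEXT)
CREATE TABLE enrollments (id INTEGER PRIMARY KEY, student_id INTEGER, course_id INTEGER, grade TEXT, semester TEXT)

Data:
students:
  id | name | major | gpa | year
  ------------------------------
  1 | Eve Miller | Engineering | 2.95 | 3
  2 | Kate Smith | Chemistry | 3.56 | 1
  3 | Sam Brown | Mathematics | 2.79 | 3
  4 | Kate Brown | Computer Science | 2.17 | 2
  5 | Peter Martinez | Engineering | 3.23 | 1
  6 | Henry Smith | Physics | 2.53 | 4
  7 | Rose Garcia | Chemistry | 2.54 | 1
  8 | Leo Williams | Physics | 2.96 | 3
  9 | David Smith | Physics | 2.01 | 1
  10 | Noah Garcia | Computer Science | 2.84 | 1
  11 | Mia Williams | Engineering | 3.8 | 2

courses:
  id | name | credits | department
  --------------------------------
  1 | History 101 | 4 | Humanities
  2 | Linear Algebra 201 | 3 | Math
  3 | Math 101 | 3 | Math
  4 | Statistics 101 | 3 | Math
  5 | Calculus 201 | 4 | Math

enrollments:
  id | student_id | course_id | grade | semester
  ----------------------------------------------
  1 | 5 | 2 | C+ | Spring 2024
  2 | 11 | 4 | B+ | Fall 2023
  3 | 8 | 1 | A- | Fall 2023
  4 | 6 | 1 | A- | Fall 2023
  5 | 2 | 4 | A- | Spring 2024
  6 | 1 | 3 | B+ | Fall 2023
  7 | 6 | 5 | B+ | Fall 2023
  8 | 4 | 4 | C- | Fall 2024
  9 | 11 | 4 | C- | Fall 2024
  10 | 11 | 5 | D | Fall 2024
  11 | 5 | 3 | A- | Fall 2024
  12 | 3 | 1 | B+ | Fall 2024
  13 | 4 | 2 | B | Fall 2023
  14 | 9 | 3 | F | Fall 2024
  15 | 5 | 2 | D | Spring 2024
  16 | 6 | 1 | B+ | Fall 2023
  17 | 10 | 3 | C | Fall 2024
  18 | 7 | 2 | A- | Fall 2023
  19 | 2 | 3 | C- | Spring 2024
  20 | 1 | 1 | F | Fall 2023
SELECT course_id, COUNT(DISTINCT student_id) AS distinct_student_count FROM enrollments GROUP BY course_id HAVING COUNT(DISTINCT student_id) >= 2

Execution result:
course_id | distinct_student_count
1 | 4
2 | 3
3 | 5
4 | 3
5 | 2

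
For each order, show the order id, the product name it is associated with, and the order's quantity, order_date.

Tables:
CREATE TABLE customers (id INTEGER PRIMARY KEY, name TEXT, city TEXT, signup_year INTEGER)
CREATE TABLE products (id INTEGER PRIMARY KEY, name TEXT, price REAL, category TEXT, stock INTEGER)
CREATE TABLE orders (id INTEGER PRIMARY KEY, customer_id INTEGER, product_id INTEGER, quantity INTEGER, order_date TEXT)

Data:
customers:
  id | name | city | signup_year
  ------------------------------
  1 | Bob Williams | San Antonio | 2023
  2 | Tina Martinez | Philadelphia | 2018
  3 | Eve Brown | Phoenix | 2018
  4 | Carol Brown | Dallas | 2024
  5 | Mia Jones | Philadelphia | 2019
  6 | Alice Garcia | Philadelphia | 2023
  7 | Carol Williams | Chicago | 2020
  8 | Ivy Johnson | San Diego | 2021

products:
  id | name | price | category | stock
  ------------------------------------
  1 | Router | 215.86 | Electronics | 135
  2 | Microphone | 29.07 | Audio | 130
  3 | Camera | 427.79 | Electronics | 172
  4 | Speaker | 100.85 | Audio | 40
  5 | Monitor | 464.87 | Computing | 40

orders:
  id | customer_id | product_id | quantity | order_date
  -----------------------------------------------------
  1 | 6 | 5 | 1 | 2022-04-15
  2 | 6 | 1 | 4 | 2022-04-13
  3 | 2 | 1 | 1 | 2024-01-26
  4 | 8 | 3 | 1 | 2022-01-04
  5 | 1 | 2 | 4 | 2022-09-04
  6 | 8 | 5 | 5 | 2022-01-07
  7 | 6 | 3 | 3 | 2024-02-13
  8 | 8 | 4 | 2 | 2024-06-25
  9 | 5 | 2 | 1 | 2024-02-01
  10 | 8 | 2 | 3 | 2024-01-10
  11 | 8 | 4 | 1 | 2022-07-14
SELECT c.id, p.name AS product, c.quantity, c.order_date FROM orders c JOIN products p ON c.product_id = p.id

Execution result:
id | product | quantity | order_date
1 | Monitor | 1 | 2022-04-15
2 | Router | 4 | 2022-04-13
3 | Router | 1 | 2024-01-26
4 | Camera | 1 | 2022-01-04
5 | Microphone | 4 | 2022-09-04
6 | Monitor | 5 | 2022-01-07
7 | Camera | 3 | 2024-02-13
8 | Speaker | 2 | 2024-06-25
9 | Microphone | 1 | 2024-02-01
10 | Microphone | 3 | 2024-01-10
11 | Speaker | 1 | 2022-07-14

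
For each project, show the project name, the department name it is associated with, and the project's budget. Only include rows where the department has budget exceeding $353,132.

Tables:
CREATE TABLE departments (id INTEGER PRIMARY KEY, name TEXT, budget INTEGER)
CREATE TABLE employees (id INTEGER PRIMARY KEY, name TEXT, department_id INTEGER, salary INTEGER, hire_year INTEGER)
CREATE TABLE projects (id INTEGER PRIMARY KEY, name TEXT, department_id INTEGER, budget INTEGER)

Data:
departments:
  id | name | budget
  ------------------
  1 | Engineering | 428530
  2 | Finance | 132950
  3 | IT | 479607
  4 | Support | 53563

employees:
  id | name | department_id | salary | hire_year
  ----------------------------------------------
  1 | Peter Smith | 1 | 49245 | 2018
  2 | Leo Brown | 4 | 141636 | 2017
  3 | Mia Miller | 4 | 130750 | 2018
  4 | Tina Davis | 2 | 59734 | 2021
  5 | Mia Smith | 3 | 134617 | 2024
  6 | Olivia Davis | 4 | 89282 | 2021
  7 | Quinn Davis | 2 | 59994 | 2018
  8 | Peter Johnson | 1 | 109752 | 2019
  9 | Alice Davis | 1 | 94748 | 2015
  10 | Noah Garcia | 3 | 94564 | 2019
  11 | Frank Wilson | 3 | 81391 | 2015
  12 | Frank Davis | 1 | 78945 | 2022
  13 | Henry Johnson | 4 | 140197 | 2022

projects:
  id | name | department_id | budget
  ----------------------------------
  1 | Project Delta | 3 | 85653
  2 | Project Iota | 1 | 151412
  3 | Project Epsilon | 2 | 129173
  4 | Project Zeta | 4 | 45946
SELECT c.name, p.name AS department, c.budget FROM projects c JOIN departments p ON c.department_id = p.id WHERE p.budget > 353132

Execution result:
name | department | budget
Project Delta | IT | 85653
Project Iota | Engineering | 151412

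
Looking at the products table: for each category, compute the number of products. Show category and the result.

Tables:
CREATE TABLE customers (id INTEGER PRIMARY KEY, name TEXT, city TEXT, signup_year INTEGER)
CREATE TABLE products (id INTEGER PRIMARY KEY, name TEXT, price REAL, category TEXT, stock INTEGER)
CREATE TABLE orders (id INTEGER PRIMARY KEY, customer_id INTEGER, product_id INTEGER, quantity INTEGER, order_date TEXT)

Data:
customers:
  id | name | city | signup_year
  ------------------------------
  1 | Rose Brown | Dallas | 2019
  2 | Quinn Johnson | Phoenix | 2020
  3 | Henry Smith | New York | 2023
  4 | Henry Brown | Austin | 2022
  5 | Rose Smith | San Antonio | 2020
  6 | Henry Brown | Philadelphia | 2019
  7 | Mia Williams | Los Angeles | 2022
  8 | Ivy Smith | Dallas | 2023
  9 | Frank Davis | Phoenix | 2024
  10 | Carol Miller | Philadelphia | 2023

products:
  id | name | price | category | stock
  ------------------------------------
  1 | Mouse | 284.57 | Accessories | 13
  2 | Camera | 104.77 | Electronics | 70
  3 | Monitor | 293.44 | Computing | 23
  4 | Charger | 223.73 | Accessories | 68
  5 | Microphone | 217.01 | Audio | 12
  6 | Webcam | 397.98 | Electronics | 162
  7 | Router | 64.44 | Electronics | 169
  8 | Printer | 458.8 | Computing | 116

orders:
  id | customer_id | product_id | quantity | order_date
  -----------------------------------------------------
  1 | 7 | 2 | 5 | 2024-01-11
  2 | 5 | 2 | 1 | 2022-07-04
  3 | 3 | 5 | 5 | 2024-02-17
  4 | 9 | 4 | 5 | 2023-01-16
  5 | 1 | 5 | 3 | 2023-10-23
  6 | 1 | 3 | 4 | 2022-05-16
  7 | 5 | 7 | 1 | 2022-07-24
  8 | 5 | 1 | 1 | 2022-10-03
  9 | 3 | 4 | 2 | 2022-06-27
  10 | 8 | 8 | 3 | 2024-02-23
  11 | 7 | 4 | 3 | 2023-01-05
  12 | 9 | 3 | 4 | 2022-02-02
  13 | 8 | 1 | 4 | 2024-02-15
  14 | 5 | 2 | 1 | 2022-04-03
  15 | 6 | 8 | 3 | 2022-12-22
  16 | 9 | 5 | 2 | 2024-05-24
SELECT category, COUNT(*) AS n FROM products GROUP BY category

Execution result:
category | n
Accessories | 2
Audio | 1
Computing | 2
Electronics | 3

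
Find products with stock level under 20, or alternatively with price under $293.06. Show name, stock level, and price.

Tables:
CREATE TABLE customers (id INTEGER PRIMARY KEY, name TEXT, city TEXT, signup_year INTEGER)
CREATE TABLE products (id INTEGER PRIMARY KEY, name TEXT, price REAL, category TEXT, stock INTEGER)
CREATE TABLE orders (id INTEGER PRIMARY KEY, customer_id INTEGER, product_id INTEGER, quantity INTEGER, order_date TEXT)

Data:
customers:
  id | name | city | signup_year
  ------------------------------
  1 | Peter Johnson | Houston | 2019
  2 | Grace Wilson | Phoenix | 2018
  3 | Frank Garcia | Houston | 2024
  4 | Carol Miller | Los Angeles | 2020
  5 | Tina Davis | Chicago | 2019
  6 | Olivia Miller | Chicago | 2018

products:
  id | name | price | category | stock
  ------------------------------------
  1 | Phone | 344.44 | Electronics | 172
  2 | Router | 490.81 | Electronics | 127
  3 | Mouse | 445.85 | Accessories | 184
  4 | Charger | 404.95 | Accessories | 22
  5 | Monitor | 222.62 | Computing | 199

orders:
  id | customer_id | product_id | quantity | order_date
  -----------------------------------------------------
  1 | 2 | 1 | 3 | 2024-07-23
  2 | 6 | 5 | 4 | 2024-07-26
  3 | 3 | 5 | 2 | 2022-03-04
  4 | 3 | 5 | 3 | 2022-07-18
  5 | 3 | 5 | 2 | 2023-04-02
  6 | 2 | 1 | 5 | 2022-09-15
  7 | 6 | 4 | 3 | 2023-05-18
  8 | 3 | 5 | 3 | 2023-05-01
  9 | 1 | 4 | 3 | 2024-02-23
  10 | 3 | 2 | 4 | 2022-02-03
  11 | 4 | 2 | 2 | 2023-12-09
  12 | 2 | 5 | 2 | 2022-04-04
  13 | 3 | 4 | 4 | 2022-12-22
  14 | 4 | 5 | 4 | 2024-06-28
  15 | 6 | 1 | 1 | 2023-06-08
SELECT name, stock, price FROM products WHERE stock < 20 OR price < 293.06

Execution result:
name | stock | price
Monitor | 199 | 222.62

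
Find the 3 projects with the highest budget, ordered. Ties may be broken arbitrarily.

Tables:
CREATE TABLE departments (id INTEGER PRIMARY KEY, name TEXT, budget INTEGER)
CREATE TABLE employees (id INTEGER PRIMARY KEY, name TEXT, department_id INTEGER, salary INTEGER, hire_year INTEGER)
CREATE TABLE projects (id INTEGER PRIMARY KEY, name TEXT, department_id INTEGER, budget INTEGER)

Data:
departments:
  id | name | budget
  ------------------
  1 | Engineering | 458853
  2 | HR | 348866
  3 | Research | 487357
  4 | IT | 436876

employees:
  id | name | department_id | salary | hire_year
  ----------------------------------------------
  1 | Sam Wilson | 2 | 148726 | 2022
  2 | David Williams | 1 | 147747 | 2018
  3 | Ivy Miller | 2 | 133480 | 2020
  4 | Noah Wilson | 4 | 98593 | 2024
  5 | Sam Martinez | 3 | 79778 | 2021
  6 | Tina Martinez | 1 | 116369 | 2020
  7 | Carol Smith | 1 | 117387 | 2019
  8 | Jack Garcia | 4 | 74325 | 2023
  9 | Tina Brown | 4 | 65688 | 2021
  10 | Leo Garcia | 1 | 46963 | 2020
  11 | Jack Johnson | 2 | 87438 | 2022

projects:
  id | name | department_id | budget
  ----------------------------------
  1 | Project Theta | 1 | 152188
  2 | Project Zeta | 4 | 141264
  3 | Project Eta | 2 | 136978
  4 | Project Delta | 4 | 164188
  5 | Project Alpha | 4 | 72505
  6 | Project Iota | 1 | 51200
SELECT name, budget FROM projects ORDER BY budget DESC LIMIT 3

Execution result:
name | budget
Project Delta | 164188
Project Theta | 152188
Project Zeta | 141264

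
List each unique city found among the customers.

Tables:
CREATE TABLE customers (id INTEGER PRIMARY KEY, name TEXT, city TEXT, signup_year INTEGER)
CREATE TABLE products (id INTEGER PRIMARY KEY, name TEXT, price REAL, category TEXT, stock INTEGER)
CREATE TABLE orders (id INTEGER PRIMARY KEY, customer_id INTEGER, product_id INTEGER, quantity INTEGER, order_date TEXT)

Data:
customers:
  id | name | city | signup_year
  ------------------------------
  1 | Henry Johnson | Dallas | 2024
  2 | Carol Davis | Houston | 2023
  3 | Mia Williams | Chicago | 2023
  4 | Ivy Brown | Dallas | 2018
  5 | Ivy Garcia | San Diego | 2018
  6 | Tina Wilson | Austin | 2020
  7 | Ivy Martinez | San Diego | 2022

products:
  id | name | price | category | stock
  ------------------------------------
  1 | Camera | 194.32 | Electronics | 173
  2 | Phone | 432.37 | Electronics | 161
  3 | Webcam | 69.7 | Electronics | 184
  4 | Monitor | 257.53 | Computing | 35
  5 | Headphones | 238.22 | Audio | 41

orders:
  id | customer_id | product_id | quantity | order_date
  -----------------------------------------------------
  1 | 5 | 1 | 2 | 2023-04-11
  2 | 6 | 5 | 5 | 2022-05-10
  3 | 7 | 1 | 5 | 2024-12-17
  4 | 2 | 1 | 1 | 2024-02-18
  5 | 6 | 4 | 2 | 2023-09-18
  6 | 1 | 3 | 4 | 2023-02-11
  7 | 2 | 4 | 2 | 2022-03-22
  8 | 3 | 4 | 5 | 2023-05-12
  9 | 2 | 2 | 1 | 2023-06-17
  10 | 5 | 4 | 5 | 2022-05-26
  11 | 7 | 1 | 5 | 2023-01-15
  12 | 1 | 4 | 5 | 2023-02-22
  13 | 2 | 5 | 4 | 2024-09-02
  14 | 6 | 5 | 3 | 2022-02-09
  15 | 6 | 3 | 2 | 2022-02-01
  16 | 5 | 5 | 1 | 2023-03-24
SELECT DISTINCT city FROM customers

Execution result:
city
Dallas
Houston
Chicago
San Diego
Austin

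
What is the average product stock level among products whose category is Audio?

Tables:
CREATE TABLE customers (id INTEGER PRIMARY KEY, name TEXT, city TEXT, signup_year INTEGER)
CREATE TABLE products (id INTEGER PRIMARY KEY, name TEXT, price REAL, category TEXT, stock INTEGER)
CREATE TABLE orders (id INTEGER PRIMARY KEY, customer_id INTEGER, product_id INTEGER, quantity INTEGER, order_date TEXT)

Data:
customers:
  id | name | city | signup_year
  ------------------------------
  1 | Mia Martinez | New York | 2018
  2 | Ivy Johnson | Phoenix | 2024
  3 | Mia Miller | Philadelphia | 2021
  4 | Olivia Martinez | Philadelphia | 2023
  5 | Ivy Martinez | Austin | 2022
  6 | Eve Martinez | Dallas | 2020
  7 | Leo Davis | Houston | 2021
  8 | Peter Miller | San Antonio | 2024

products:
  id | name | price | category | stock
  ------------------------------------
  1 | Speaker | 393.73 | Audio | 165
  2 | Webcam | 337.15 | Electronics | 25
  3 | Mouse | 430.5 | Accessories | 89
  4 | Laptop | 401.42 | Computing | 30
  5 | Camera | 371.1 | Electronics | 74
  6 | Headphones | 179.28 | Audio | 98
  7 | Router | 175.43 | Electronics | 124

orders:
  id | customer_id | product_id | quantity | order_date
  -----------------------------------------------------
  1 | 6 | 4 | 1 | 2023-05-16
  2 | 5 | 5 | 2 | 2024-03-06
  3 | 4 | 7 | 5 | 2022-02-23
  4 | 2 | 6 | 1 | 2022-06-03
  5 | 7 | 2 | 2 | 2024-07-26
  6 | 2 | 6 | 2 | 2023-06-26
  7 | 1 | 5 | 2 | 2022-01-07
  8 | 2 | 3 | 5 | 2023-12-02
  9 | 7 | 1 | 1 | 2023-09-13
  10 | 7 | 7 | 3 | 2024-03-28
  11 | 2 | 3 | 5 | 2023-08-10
SELECT AVG(stock) FROM products WHERE category = 'Audio'

Execution result:
131.50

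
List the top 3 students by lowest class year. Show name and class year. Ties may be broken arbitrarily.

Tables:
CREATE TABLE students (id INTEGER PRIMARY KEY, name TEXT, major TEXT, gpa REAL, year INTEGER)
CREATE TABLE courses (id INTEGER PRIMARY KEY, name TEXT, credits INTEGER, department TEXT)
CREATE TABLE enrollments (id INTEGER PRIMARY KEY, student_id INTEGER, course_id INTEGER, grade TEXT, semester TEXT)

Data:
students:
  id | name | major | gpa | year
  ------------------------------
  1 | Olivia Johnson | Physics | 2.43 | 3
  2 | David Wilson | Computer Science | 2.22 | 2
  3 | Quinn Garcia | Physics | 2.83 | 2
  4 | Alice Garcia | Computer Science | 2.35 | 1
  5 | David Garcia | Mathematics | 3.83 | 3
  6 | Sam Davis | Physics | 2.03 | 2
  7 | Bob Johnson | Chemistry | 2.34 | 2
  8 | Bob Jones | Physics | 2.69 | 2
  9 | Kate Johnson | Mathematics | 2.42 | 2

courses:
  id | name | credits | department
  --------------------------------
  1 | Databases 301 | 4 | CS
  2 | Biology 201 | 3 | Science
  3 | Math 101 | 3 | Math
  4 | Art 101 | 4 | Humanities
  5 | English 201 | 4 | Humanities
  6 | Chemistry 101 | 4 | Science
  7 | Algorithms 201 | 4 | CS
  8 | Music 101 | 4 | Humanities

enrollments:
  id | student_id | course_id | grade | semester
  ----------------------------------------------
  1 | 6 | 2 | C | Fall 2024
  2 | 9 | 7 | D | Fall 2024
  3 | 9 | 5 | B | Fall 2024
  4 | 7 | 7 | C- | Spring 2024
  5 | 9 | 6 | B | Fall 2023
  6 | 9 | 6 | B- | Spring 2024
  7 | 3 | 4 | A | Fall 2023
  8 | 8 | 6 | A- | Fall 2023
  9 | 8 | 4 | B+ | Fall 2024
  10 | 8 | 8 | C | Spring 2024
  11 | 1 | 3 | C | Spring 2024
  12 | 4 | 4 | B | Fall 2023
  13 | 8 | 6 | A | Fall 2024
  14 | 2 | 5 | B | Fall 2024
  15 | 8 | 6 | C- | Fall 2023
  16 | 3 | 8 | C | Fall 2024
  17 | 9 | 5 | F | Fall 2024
SELECT name, year FROM students ORDER BY year ASC LIMIT 3

Execution result:
name | year
Alice Garcia | 1
David Wilson | 2
Quinn Garcia | 2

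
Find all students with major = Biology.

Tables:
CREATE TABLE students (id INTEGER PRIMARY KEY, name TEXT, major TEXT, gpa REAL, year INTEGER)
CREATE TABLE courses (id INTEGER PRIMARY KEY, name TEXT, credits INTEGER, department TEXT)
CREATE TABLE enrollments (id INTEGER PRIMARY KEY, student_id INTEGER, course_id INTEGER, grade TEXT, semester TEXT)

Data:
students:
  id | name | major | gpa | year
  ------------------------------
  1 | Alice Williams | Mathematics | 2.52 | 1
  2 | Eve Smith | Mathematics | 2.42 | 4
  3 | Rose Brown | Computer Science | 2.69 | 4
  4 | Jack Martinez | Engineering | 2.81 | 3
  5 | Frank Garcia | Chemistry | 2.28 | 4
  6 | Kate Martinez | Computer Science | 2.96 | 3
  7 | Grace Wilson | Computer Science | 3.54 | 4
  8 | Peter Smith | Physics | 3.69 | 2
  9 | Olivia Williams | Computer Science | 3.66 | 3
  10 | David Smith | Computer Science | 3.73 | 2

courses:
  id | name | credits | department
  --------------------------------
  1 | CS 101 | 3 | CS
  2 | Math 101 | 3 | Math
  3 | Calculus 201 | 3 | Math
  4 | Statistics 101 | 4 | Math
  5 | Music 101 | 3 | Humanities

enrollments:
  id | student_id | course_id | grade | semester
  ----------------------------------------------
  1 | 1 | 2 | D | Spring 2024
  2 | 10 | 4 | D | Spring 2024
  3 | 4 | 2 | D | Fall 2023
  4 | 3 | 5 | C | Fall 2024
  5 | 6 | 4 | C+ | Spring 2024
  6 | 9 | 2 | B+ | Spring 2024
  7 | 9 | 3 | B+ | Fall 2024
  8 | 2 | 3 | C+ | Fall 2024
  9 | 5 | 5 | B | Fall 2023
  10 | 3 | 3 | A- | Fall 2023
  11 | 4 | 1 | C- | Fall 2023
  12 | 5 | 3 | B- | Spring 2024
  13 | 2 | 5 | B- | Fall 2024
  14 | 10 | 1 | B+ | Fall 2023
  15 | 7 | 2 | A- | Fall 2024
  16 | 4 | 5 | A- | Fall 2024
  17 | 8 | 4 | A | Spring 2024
SELECT name, major FROM students WHERE major = 'Biology'

Execution result:
(no rows)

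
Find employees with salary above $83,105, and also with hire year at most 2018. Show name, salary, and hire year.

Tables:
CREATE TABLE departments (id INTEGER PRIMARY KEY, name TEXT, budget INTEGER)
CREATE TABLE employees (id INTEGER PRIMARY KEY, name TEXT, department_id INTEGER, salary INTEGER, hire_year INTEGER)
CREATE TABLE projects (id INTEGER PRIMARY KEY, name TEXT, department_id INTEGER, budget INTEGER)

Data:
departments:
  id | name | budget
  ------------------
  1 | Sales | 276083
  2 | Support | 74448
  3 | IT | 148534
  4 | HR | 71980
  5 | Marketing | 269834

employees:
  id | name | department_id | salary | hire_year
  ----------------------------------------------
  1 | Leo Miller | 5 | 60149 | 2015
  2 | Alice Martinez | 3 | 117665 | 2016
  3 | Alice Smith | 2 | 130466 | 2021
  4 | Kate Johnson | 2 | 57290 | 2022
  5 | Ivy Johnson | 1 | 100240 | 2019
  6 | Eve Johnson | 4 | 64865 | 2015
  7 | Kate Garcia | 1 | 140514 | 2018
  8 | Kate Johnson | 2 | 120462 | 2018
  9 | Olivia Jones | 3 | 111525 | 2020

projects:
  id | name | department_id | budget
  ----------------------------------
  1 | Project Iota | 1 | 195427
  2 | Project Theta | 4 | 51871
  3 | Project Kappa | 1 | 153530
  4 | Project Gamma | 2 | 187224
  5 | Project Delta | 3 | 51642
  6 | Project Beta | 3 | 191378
SELECT name, salary, hire_year FROM employees WHERE salary > 83105 AND hire_year <= 2018

Execution result:
name | salary | hire_year
Alice Martinez | 117665 | 2016
Kate Garcia | 140514 | 2018
Kate Johnson | 120462 | 2018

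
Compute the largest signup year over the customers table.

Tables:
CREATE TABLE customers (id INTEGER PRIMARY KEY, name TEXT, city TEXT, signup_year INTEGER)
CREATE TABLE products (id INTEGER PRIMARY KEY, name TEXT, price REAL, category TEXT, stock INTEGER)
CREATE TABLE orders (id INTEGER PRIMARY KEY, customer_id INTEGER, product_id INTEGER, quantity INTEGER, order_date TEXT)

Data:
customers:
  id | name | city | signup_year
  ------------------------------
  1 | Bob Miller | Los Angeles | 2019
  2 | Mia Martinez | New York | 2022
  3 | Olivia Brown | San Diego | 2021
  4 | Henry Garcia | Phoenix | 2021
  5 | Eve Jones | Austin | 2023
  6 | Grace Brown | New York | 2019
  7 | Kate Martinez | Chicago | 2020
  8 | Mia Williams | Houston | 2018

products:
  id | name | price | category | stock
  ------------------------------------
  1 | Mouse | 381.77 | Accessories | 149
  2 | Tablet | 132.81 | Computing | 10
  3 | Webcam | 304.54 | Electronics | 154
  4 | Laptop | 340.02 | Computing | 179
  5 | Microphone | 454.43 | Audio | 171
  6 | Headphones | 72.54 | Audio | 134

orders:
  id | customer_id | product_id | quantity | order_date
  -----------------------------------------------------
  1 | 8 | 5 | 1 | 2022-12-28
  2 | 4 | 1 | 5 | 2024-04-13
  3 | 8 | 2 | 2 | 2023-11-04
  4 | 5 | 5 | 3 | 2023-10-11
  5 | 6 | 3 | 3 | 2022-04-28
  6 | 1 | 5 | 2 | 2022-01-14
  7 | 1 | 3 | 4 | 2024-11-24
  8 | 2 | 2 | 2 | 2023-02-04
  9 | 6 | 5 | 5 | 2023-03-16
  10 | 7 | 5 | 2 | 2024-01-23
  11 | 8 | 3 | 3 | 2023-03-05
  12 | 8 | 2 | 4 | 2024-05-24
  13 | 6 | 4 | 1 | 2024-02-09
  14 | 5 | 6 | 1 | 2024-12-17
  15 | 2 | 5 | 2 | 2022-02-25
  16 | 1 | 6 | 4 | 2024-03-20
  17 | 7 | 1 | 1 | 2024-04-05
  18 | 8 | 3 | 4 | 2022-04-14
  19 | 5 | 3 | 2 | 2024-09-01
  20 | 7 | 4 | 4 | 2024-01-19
SELECT MAX(signup_year) FROM customers

Execution result:
2023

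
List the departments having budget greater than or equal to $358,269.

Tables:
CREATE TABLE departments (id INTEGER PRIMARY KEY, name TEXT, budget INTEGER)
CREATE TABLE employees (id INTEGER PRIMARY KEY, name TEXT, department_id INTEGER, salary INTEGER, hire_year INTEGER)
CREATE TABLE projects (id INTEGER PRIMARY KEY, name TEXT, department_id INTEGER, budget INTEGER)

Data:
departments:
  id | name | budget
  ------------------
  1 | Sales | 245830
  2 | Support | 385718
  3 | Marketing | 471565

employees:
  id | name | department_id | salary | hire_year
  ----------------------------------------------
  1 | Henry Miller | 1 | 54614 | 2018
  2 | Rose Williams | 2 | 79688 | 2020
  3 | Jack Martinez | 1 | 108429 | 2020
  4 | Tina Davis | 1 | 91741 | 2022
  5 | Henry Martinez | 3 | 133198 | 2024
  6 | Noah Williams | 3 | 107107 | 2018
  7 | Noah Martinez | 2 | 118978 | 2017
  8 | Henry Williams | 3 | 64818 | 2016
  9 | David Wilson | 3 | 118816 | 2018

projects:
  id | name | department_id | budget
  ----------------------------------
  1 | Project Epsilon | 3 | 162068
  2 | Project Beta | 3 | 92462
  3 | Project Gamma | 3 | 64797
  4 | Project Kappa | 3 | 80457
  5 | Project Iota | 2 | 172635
SELECT name, budget FROM departments WHERE budget >= 358269

Execution result:
name | budget
Support | 385718
Marketing | 471565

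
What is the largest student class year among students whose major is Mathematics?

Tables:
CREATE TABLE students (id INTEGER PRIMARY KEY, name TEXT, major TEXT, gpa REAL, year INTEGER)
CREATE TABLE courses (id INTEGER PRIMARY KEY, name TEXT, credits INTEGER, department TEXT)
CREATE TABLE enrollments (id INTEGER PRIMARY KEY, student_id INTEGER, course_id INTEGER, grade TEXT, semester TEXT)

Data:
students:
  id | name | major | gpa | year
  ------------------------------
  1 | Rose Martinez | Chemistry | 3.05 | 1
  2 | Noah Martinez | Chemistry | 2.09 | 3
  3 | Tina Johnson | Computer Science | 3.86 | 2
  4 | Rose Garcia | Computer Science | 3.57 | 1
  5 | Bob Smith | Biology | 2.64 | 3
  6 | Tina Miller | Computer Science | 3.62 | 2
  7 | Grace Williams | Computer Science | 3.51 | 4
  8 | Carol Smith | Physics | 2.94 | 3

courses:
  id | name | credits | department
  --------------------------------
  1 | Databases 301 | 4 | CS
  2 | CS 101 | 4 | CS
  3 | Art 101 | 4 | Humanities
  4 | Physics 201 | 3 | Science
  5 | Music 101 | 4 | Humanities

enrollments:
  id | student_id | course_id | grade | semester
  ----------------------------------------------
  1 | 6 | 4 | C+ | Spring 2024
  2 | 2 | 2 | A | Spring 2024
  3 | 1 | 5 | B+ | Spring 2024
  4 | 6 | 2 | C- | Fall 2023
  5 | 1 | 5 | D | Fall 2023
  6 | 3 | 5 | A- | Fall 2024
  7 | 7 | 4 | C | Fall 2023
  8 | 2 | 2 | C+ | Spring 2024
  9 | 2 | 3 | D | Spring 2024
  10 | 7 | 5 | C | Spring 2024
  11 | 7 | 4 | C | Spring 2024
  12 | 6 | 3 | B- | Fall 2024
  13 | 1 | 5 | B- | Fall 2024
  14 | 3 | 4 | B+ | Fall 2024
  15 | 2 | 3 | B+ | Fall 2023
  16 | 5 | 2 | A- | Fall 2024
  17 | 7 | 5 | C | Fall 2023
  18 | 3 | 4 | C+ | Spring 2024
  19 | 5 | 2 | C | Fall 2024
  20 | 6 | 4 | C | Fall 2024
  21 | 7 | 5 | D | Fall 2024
SELECT MAX(year) FROM students WHERE major = 'Mathematics'

Execution result:
NULL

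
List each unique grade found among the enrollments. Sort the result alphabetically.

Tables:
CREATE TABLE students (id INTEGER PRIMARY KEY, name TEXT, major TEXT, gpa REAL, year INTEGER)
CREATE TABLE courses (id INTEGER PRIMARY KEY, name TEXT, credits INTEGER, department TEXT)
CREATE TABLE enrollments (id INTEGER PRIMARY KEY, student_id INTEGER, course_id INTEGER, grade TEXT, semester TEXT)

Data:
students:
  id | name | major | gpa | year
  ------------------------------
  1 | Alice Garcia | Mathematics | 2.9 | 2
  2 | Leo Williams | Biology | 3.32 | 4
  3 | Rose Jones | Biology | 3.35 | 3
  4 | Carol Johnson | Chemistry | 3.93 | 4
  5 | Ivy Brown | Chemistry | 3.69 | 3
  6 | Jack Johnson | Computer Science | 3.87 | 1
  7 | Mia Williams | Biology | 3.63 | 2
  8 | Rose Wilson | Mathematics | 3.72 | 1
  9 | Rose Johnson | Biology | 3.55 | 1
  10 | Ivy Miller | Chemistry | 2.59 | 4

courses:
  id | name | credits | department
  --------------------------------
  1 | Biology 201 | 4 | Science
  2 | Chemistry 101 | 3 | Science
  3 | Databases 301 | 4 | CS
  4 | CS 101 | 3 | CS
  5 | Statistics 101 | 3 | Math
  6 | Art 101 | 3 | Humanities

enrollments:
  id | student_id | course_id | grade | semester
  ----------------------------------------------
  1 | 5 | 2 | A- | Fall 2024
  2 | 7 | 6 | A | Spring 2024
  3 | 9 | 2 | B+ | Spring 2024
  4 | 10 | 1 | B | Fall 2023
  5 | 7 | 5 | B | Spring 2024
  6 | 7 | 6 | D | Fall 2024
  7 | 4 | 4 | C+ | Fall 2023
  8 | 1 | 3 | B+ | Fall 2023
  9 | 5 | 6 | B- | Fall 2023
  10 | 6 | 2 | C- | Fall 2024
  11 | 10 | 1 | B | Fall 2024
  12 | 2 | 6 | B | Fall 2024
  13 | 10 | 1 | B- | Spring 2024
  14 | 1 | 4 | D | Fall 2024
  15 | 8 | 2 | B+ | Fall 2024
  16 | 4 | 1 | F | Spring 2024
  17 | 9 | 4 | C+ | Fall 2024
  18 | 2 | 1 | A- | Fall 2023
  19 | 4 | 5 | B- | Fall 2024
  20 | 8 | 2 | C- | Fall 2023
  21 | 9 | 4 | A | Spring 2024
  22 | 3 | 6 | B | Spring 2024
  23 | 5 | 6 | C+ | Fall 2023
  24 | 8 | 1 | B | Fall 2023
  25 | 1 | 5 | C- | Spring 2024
SELECT DISTINCT grade FROM enrollments ORDER BY grade

Execution result:
grade
A
A-
B
B+
B-
C+
C-
D
F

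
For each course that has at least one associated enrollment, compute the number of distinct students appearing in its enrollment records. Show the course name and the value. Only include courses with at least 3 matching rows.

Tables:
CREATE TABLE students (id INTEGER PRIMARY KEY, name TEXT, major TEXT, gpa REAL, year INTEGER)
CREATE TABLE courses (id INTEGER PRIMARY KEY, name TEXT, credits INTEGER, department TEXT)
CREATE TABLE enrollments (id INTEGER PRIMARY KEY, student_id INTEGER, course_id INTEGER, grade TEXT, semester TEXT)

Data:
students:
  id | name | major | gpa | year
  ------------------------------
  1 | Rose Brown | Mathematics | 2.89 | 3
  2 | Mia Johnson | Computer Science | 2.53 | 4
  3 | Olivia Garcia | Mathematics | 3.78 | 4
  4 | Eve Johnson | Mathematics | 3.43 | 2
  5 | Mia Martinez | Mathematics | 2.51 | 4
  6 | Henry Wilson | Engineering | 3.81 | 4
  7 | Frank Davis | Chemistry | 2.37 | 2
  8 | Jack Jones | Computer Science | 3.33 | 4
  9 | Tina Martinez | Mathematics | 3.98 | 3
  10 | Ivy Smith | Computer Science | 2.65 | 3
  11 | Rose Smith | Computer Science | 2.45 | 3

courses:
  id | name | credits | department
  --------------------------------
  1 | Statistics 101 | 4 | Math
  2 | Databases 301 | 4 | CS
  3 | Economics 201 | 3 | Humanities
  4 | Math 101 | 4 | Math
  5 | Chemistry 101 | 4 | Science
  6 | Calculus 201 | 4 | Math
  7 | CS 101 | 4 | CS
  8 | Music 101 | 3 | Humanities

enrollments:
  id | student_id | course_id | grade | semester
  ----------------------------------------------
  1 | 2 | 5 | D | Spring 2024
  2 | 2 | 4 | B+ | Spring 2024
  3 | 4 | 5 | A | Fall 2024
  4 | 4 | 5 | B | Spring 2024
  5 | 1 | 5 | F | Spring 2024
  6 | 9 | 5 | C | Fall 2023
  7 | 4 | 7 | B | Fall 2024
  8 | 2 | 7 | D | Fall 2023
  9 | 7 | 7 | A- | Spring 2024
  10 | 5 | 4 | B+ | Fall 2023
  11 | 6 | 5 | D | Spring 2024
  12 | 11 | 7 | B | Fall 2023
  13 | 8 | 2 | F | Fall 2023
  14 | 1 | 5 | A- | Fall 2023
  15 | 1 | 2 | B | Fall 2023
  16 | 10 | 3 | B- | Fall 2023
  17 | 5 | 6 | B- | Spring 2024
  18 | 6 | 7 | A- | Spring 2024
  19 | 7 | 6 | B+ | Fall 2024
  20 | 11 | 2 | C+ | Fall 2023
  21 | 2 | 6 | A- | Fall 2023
SELECT p.name, COUNT(DISTINCT c.student_id) AS distinct_student_count FROM enrollments c JOIN courses p ON c.course_id = p.id GROUP BY p.id, p.name HAVING COUNT(*) >= 3

Execution result:
name | distinct_student_count
Databases 301 | 3
Chemistry 101 | 5
Calculus 201 | 3
CS 101 | 5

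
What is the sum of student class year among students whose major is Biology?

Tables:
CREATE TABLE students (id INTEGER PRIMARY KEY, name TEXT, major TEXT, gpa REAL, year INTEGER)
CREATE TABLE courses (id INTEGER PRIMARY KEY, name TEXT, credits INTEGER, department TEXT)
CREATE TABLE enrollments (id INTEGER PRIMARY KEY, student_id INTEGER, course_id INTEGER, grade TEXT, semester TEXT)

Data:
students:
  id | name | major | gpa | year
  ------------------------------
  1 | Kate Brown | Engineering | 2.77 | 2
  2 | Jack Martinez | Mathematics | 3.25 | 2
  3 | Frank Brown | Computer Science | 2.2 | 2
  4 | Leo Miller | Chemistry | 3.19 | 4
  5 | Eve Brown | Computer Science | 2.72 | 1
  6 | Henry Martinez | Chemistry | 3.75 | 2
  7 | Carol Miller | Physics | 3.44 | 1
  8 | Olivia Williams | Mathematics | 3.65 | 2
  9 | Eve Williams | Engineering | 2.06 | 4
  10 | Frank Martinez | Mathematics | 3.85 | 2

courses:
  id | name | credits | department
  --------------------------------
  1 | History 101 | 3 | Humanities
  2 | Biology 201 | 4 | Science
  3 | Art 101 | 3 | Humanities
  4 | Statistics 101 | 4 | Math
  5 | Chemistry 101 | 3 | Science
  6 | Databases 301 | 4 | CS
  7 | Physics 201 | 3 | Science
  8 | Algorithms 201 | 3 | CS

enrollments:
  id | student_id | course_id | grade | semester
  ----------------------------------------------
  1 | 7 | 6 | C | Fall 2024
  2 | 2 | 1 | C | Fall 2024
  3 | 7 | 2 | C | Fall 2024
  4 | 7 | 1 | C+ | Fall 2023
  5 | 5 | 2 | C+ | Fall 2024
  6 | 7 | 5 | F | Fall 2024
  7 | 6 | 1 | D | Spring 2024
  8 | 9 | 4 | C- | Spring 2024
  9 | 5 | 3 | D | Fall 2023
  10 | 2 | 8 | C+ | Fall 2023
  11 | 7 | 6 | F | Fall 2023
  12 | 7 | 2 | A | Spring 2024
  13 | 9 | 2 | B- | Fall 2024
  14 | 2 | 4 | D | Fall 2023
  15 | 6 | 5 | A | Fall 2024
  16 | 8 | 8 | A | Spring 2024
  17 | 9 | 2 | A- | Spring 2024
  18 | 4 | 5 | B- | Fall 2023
SELECT SUM(year) FROM students WHERE major = 'Biology'

Execution result:
NULL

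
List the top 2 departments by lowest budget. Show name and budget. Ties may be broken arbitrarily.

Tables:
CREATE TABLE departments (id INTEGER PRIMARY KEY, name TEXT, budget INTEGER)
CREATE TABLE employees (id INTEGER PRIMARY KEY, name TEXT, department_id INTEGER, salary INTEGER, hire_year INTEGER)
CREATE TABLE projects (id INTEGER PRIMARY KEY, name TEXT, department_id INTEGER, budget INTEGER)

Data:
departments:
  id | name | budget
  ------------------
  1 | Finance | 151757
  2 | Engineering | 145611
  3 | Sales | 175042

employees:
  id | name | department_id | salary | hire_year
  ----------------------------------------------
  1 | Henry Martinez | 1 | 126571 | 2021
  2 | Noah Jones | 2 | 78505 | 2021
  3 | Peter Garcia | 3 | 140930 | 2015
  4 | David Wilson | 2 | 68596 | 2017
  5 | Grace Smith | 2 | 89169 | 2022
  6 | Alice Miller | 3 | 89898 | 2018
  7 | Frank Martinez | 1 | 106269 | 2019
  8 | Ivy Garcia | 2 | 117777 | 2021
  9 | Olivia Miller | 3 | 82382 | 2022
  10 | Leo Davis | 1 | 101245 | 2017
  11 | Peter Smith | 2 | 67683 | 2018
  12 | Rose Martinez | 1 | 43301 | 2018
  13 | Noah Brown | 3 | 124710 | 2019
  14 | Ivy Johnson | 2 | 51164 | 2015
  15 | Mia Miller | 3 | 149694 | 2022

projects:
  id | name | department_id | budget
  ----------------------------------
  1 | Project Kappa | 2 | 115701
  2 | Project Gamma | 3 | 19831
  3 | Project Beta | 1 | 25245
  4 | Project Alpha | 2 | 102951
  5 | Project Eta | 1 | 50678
SELECT name, budget FROM departments ORDER BY budget ASC LIMIT 2

Execution result:
name | budget
Engineering | 145611
Finance | 151757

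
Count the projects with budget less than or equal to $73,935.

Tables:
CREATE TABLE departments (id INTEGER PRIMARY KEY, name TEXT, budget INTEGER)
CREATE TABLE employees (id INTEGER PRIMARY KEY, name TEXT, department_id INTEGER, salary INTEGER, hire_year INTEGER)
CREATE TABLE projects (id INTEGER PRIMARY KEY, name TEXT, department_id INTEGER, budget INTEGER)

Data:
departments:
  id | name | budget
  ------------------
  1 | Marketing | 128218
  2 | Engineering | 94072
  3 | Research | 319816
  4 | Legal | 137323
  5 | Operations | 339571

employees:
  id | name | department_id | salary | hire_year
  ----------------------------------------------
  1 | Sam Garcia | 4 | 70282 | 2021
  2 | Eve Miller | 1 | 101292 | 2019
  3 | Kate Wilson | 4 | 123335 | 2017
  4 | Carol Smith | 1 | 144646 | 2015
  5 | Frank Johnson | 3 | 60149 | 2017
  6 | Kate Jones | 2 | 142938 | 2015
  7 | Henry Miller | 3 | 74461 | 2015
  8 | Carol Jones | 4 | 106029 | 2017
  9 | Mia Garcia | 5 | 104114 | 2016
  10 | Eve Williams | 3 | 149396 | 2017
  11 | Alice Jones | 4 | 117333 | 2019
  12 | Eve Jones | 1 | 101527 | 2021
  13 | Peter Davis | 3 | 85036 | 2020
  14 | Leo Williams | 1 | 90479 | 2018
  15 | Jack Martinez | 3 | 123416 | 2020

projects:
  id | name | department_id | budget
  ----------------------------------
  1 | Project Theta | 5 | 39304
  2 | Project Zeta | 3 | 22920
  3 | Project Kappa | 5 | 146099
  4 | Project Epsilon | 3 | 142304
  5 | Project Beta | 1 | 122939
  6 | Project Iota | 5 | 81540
SELECT COUNT(*) FROM projects WHERE budget <= 73935

Execution result:
2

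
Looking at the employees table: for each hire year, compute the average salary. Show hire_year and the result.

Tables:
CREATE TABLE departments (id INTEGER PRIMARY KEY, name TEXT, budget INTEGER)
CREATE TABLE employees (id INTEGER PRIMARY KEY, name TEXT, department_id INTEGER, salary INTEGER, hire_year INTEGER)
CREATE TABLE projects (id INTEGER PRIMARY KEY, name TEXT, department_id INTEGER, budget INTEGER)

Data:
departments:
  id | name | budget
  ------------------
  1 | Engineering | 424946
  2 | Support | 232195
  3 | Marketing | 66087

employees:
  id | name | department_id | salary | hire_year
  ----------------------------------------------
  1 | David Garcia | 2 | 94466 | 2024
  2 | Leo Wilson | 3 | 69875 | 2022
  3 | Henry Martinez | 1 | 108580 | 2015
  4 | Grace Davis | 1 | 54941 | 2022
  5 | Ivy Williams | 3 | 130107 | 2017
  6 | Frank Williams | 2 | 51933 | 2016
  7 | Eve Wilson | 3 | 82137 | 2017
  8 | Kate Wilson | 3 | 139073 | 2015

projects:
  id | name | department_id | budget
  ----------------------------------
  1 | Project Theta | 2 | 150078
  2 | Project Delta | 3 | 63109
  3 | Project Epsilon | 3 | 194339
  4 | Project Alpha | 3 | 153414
SELECT hire_year, AVG(salary) AS avg_salary FROM employees GROUP BY hire_year

Execution result:
hire_year | avg_salary
2015 | 123826.50
2016 | 51933.00
2017 | 106122.00
2022 | 62408.00
2024 | 94466.00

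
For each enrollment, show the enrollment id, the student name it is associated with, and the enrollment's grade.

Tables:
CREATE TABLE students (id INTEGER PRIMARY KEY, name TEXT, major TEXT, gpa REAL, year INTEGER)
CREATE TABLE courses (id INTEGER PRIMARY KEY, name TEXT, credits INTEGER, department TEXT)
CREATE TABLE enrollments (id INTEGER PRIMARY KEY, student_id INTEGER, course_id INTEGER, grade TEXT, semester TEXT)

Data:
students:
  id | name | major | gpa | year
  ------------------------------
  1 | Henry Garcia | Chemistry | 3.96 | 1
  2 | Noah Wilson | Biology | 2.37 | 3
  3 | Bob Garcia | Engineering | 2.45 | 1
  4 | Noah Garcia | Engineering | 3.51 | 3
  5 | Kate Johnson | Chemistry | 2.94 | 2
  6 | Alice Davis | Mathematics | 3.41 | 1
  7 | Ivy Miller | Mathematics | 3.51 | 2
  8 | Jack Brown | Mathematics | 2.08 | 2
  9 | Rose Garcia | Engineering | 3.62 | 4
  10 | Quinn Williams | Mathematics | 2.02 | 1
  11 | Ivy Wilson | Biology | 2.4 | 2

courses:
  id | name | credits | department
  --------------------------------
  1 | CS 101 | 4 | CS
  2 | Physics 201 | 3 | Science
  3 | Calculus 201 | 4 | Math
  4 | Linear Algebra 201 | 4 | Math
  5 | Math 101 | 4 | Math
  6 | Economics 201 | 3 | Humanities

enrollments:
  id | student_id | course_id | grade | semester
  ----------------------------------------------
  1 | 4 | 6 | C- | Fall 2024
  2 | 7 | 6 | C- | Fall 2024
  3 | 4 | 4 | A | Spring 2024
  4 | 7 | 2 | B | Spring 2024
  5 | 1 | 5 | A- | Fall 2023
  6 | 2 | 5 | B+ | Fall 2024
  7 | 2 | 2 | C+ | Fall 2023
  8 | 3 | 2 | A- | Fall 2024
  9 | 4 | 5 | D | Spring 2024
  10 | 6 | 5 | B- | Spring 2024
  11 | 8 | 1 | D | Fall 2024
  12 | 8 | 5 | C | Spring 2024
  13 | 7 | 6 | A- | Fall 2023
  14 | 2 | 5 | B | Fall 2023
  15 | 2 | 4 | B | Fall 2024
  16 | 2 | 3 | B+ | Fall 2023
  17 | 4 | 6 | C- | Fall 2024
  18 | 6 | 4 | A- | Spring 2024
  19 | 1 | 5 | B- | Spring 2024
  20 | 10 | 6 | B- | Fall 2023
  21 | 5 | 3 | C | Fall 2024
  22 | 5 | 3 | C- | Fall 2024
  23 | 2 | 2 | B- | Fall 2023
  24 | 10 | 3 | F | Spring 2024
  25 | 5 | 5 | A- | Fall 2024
SELECT c.id, p.name AS student, c.grade FROM enrollments c JOIN students p ON c.student_id = p.id

Execution result:
id | student | grade
1 | Noah Garcia | C-
2 | Ivy Miller | C-
3 | Noah Garcia | A
4 | Ivy Miller | B
5 | Henry Garcia | A-
6 | Noah Wilson | B+
7 | Noah Wilson | C+
8 | Bob Garcia | A-
9 | Noah Garcia | D
10 | Alice Davis | B-
11 | Jack Brown | D
12 | Jack Brown | C
13 | Ivy Miller | A-
14 | Noah Wilson | B
15 | Noah Wilson | B
16 | Noah Wilson | B+
17 | Noah Garcia | C-
18 | Alice Davis | A-
19 | Henry Garcia | B-
20 | Quinn Williams | B-
21 | Kate Johnson | C
22 | Kate Johnson | C-
23 | Noah Wilson | B-
24 | Quinn Williams | F
25 | Kate Johnson | A-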